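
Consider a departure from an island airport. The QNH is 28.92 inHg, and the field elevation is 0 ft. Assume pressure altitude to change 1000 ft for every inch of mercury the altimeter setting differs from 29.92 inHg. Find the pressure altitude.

1000 ft

Pressure correction = (29.92 − 28.92) × 1000 = +1000 ft.
Pressure altitude = 0 + (+1000) = 1000 ft.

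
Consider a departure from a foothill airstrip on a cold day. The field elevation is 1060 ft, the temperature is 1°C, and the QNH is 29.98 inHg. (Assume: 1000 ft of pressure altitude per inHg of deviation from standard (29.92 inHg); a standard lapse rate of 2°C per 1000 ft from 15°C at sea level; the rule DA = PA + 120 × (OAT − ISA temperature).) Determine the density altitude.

-440 ft

Pressure altitude = 1060 + (29.92 − 29.98) × 1000 = 1060 + (-60) = 1000 ft.
ISA temperature at 1000 ft = 15 − 2 × (1000/1000) = 13°C.
ISA deviation = 1 − 13 = -12°C.
Density altitude = 1000 + 120 × (-12) = -440 ft.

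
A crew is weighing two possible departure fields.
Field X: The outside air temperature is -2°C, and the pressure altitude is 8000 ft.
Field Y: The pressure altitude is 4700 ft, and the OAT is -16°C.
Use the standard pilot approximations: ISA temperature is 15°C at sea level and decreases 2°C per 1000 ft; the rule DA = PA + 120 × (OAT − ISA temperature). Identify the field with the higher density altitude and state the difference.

Field X: ISA temp = -1°C, deviation -1°C, DA = 8000 + 120 × (-1) = 7880 ft.
Field Y: ISA temp = 5.6°C, deviation -21.6°C, DA = 4700 + 120 × (-21.6) = 2108 ft.
Field X is higher by 7880 − 2108 = 5772 ft.

Field X by 5772 ft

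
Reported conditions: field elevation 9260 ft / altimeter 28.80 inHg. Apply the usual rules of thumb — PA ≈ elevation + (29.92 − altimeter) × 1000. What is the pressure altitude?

Pressure correction = (29.92 − 28.80) × 1000 = +1120 ft.
Pressure altitude = 9260 + (+1120) = 10380 ft.

10380 ft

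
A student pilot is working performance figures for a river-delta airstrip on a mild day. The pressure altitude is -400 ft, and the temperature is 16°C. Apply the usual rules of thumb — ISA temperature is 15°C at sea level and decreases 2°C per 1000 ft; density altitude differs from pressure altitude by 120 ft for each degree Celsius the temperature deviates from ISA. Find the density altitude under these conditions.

-376 ft

ISA temperature at -400 ft = 15 − 2 × (-400/1000) = 15.8°C.
ISA deviation = 16 − 15.8 = +0.2°C.
Density altitude = -400 + 120 × (0.2) = -400 + (+24) = -376 ft.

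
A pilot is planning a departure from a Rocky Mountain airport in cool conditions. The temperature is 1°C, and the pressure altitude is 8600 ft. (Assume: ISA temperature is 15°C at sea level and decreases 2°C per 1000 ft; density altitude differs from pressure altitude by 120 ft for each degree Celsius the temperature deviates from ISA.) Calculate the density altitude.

ISA temperature at 8600 ft = 15 − 2 × (8600/1000) = -2.2°C.
ISA deviation = 1 − (-2.2) = +3.2°C.
Density altitude = 8600 + 120 × (3.2) = 8600 + (+384) = 8984 ft.

8984 ft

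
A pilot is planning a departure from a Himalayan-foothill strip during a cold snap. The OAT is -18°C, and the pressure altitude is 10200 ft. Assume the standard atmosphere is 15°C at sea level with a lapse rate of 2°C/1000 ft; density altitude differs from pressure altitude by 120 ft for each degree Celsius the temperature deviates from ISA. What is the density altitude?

ISA temperature at 10200 ft = 15 − 2 × (10200/1000) = -5.4°C.
ISA deviation = -18 − (-5.4) = -12.6°C.
Density altitude = 10200 + 120 × (-12.6) = 10200 + (-1512) = 8688 ft.

8688 ft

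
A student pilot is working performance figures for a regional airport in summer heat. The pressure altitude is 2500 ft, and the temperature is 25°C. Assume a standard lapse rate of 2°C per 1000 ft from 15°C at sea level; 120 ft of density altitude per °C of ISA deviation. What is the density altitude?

ISA temperature at 2500 ft = 15 − 2 × (2500/1000) = 10°C.
ISA deviation = 25 − 10 = +15°C.
Density altitude = 2500 + 120 × (15) = 2500 + (+1800) = 4300 ft.

4300 ft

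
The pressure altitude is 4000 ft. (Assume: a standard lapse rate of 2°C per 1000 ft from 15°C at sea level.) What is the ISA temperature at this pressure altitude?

7°C

ISA temperature = 15 − 2 × (4000/1000) = 15 − 8 = 7°C.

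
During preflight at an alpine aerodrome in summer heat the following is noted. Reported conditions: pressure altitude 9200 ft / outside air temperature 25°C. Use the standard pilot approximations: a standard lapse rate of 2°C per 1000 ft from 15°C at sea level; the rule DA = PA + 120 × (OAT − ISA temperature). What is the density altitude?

12608 ft

ISA temperature at 9200 ft = 15 − 2 × (9200/1000) = -3.4°C.
ISA deviation = 25 − (-3.4) = +28.4°C.
Density altitude = 9200 + 120 × (28.4) = 9200 + (+3408) = 12608 ft.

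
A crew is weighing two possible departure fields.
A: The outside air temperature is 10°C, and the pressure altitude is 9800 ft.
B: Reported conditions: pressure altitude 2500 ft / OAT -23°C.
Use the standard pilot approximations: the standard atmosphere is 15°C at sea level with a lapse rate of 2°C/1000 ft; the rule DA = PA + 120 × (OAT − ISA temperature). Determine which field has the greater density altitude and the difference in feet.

A: ISA temp = -4.6°C, deviation +14.6°C, DA = 9800 + 120 × 14.6 = 11552 ft.
B: ISA temp = 10°C, deviation -33°C, DA = 2500 + 120 × (-33) = -1460 ft.
A is higher by 11552 − (-1460) = 13012 ft.

A by 13012 ft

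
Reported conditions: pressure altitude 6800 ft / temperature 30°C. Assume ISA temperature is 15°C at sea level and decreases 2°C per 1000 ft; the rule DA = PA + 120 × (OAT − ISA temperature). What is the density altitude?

ISA temperature at 6800 ft = 15 − 2 × (6800/1000) = 1.4°C.
ISA deviation = 30 − 1.4 = +28.6°C.
Density altitude = 6800 + 120 × (28.6) = 6800 + (+3432) = 10232 ft.

10232 ft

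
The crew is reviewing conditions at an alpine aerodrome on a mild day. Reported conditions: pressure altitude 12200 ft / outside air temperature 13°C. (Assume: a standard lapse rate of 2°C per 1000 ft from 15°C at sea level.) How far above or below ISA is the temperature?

ISA+22.4°C

ISA temperature at 12200 ft = 15 − 2 × (12200/1000) = -9.4°C.
Deviation = OAT − ISA = 13 − (-9.4) = +22.4°C.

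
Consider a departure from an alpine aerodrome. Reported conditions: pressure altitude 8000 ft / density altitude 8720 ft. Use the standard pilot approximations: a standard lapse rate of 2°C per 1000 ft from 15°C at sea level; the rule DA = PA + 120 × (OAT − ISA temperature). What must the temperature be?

5°C

Density altitude − pressure altitude = 8720 − 8000 = +720 ft.
At 120 ft/°C that is an ISA deviation of 720/120 = +6°C.
ISA temperature at 8000 ft = 15 − 2 × (8000/1000) = -1°C.
OAT = ISA + deviation = -1 + (+6) = 5°C.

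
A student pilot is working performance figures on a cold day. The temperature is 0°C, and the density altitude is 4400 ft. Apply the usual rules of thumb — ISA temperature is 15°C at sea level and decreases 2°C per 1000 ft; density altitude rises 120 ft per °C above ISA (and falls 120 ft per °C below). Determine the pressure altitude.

5000 ft

DA = PA + 120 × (OAT − (15 − 2·PA/1000)) = PA + 120·OAT − 1800 + 0.24·PA = 1.24·PA + 120·OAT − 1800.
So 1.24·PA = 4400 − 120 × 0 + 1800 = 6200.
PA = 6200 / 1.24 = 5000 ft.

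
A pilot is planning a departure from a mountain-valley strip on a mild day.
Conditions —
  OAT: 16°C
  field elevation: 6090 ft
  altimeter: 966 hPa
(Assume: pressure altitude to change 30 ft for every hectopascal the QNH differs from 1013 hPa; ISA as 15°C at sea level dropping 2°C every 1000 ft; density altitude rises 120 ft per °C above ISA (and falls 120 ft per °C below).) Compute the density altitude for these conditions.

Pressure altitude = 6090 + (1013 − 966) × 30 = 6090 + (+1410) = 7500 ft.
ISA temperature at 7500 ft = 15 − 2 × (7500/1000) = 0°C.
ISA deviation = 16 − 0 = +16°C.
Density altitude = 7500 + 120 × (16) = 9420 ft.

9420 ft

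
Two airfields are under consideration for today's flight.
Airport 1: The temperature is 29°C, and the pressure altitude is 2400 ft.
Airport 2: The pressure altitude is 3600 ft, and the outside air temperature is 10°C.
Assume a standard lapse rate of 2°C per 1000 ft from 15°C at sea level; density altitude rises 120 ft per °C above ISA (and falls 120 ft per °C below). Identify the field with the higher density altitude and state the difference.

Airport 1: ISA temp = 10.2°C, deviation +18.8°C, DA = 2400 + 120 × 18.8 = 4656 ft.
Airport 2: ISA temp = 7.8°C, deviation +2.2°C, DA = 3600 + 120 × 2.2 = 3864 ft.
Airport 1 is higher by 4656 − 3864 = 792 ft.

Airport 1 by 792 ft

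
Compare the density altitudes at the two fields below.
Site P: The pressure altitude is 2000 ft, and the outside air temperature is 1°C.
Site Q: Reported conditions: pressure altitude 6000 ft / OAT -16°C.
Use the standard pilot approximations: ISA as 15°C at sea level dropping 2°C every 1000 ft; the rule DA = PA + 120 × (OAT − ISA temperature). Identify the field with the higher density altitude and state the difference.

Site P: ISA temp = 11°C, deviation -10°C, DA = 2000 + 120 × (-10) = 800 ft.
Site Q: ISA temp = 3°C, deviation -19°C, DA = 6000 + 120 × (-19) = 3720 ft.
Site Q is higher by 3720 − 800 = 2920 ft.

Site Q by 2920 ft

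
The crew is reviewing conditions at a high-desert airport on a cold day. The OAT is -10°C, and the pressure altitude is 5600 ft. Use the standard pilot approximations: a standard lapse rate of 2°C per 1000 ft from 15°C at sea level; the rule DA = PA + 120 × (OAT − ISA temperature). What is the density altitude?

ISA temperature at 5600 ft = 15 − 2 × (5600/1000) = 3.8°C.
ISA deviation = -10 − 3.8 = -13.8°C.
Density altitude = 5600 + 120 × (-13.8) = 5600 + (-1656) = 3944 ft.

3944 ft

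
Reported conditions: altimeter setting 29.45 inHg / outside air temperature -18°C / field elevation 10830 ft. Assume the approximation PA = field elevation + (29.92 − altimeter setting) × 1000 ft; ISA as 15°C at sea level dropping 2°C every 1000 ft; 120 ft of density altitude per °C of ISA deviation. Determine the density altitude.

Pressure altitude = 10830 + (29.92 − 29.45) × 1000 = 10830 + (+470) = 11300 ft.
ISA temperature at 11300 ft = 15 − 2 × (11300/1000) = -7.6°C.
ISA deviation = -18 − (-7.6) = -10.4°C.
Density altitude = 11300 + 120 × (-10.4) = 10052 ft.

10052 ft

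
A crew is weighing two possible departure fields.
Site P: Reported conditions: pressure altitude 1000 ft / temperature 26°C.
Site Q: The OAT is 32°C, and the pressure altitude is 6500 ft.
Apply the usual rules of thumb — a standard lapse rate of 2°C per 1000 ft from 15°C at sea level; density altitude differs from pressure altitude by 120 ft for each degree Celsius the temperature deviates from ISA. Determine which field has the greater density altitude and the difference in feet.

Site Q by 7540 ft

Site P: ISA temp = 13°C, deviation +13°C, DA = 1000 + 120 × 13 = 2560 ft.
Site Q: ISA temp = 2°C, deviation +30°C, DA = 6500 + 120 × 30 = 10100 ft.
Site Q is higher by 10100 − 2560 = 7540 ft.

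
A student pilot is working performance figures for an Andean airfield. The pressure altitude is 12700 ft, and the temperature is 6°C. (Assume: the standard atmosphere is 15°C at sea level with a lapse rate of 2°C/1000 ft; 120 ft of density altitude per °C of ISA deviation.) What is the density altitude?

ISA temperature at 12700 ft = 15 − 2 × (12700/1000) = -10.4°C.
ISA deviation = 6 − (-10.4) = +16.4°C.
Density altitude = 12700 + 120 × (16.4) = 12700 + (+1968) = 14668 ft.

14668 ft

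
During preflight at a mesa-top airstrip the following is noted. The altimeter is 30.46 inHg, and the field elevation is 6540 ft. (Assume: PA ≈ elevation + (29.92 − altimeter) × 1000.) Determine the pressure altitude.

6000 ft

Pressure correction = (29.92 − 30.46) × 1000 = -540 ft.
Pressure altitude = 6540 + (-540) = 6000 ft.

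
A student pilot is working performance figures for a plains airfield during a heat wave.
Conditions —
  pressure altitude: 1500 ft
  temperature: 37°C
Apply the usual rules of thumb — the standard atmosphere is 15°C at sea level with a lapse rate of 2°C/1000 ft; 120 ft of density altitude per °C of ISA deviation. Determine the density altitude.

ISA temperature at 1500 ft = 15 − 2 × (1500/1000) = 12°C.
ISA deviation = 37 − 12 = +25°C.
Density altitude = 1500 + 120 × (25) = 1500 + (+3000) = 4500 ft.

4500 ft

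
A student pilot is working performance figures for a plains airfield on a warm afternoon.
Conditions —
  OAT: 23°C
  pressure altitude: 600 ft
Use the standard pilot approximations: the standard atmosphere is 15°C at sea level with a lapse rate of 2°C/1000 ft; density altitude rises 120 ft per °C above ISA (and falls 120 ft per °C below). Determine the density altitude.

ISA temperature at 600 ft = 15 − 2 × (600/1000) = 13.8°C.
ISA deviation = 23 − 13.8 = +9.2°C.
Density altitude = 600 + 120 × (9.2) = 600 + (+1104) = 1704 ft.

1704 ft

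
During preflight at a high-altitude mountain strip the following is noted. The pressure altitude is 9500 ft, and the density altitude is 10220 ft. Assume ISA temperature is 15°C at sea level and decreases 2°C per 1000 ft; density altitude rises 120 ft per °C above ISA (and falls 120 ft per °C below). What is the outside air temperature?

Density altitude − pressure altitude = 10220 − 9500 = +720 ft.
At 120 ft/°C that is an ISA deviation of 720/120 = +6°C.
ISA temperature at 9500 ft = 15 − 2 × (9500/1000) = -4°C.
OAT = ISA + deviation = -4 + (+6) = 2°C.

2°C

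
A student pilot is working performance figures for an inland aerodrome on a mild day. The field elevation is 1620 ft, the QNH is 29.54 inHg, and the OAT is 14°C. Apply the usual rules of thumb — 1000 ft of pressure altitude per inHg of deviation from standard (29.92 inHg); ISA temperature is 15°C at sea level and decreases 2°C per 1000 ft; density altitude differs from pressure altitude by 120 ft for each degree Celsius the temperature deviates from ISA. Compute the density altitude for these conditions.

Pressure altitude = 1620 + (29.92 − 29.54) × 1000 = 1620 + (+380) = 2000 ft.
ISA temperature at 2000 ft = 15 − 2 × (2000/1000) = 11°C.
ISA deviation = 14 − 11 = +3°C.
Density altitude = 2000 + 120 × (3) = 2360 ft.

2360 ft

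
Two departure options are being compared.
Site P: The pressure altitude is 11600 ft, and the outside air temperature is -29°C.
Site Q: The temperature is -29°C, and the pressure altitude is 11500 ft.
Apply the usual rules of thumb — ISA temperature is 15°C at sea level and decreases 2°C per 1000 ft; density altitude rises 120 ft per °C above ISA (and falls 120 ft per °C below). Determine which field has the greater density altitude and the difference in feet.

Site P by 124 ft

Site P: ISA temp = -8.2°C, deviation -20.8°C, DA = 11600 + 120 × (-20.8) = 9104 ft.
Site Q: ISA temp = -8°C, deviation -21°C, DA = 11500 + 120 × (-21) = 8980 ft.
Site P is higher by 9104 − 8980 = 124 ft.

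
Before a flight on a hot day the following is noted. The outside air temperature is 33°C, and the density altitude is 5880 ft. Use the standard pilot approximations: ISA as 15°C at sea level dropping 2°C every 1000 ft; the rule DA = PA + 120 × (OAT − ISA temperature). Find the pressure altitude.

3000 ft

DA = PA + 120 × (OAT − (15 − 2·PA/1000)) = PA + 120·OAT − 1800 + 0.24·PA = 1.24·PA + 120·OAT − 1800.
So 1.24·PA = 5880 − 120 × 33 + 1800 = 3720.
PA = 3720 / 1.24 = 3000 ft.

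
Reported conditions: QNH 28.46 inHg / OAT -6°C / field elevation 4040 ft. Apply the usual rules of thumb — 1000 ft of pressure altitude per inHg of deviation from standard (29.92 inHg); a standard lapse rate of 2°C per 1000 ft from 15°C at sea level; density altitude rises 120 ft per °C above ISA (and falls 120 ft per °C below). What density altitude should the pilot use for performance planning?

4300 ft

Pressure altitude = 4040 + (29.92 − 28.46) × 1000 = 4040 + (+1460) = 5500 ft.
ISA temperature at 5500 ft = 15 − 2 × (5500/1000) = 4°C.
ISA deviation = -6 − 4 = -10°C.
Density altitude = 5500 + 120 × (-10) = 4300 ft.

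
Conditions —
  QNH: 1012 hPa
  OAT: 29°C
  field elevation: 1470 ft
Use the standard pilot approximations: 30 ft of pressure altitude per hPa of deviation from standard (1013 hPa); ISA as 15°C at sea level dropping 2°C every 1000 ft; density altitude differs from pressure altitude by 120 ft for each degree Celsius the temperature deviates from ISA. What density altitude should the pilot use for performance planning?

Pressure altitude = 1470 + (1013 − 1012) × 30 = 1470 + (+30) = 1500 ft.
ISA temperature at 1500 ft = 15 − 2 × (1500/1000) = 12°C.
ISA deviation = 29 − 12 = +17°C.
Density altitude = 1500 + 120 × (17) = 3540 ft.

3540 ft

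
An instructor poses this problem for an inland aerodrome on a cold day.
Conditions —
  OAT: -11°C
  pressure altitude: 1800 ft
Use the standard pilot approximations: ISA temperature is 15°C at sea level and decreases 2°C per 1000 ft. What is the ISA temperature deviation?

ISA-22.4°C

ISA temperature at 1800 ft = 15 − 2 × (1800/1000) = 11.4°C.
Deviation = OAT − ISA = -11 − 11.4 = -22.4°C.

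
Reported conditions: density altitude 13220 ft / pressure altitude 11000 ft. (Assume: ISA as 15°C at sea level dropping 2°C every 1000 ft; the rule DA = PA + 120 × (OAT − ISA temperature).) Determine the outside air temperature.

11.5°C

Density altitude − pressure altitude = 13220 − 11000 = +2220 ft.
At 120 ft/°C that is an ISA deviation of 2220/120 = +18.5°C.
ISA temperature at 11000 ft = 15 − 2 × (11000/1000) = -7°C.
OAT = ISA + deviation = -7 + (+18.5) = 11.5°C.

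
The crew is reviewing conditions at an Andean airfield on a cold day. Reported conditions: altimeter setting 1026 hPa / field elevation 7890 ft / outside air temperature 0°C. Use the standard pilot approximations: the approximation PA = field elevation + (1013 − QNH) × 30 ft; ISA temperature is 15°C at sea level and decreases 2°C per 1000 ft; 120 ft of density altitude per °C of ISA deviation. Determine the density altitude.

7500 ft

Pressure altitude = 7890 + (1013 − 1026) × 30 = 7890 + (-390) = 7500 ft.
ISA temperature at 7500 ft = 15 − 2 × (7500/1000) = 0°C.
ISA deviation = 0 − 0 = 0°C.
Density altitude = 7500 + 120 × (0) = 7500 ft.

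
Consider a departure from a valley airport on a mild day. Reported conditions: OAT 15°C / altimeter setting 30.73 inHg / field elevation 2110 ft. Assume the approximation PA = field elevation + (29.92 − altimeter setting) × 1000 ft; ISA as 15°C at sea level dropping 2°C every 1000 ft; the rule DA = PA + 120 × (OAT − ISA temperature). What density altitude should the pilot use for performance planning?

1612 ft

Pressure altitude = 2110 + (29.92 − 30.73) × 1000 = 2110 + (-810) = 1300 ft.
ISA temperature at 1300 ft = 15 − 2 × (1300/1000) = 12.4°C.
ISA deviation = 15 − 12.4 = +2.6°C.
Density altitude = 1300 + 120 × (2.6) = 1612 ft.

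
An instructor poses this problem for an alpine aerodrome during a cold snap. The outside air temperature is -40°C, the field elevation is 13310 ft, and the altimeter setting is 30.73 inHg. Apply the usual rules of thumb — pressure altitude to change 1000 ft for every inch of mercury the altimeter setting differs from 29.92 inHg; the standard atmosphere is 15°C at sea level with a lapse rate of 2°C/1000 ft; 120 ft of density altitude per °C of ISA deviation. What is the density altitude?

Pressure altitude = 13310 + (29.92 − 30.73) × 1000 = 13310 + (-810) = 12500 ft.
ISA temperature at 12500 ft = 15 − 2 × (12500/1000) = -10°C.
ISA deviation = -40 − (-10) = -30°C.
Density altitude = 12500 + 120 × (-30) = 8900 ft.

8900 ft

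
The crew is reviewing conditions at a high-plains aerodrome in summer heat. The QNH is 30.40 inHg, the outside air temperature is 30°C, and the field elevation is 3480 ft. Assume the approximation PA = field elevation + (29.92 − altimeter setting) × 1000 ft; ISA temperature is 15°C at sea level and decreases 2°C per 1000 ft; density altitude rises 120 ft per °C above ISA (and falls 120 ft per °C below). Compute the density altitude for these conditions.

Pressure altitude = 3480 + (29.92 − 30.40) × 1000 = 3480 + (-480) = 3000 ft.
ISA temperature at 3000 ft = 15 − 2 × (3000/1000) = 9°C.
ISA deviation = 30 − 9 = +21°C.
Density altitude = 3000 + 120 × (21) = 5520 ft.

5520 ft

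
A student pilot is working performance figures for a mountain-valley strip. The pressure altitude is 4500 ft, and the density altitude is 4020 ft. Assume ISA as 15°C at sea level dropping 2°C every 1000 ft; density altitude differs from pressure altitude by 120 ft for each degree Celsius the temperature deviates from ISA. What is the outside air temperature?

2°C

Density altitude − pressure altitude = 4020 − 4500 = -480 ft.
At 120 ft/°C that is an ISA deviation of -480/120 = -4°C.
ISA temperature at 4500 ft = 15 − 2 × (4500/1000) = 6°C.
OAT = ISA + deviation = 6 + (-4) = 2°C.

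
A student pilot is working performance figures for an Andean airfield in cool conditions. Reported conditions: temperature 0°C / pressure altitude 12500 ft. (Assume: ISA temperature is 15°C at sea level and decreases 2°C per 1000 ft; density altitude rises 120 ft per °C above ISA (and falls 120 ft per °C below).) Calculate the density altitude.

13700 ft

ISA temperature at 12500 ft = 15 − 2 × (12500/1000) = -10°C.
ISA deviation = 0 − (-10) = +10°C.
Density altitude = 12500 + 120 × (10) = 12500 + (+1200) = 13700 ft.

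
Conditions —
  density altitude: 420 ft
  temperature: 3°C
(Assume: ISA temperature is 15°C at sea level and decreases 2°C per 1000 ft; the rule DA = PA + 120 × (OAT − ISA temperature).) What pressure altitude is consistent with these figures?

1500 ft

DA = PA + 120 × (OAT − (15 − 2·PA/1000)) = PA + 120·OAT − 1800 + 0.24·PA = 1.24·PA + 120·OAT − 1800.
So 1.24·PA = 420 − 120 × 3 + 1800 = 1860.
PA = 1860 / 1.24 = 1500 ft.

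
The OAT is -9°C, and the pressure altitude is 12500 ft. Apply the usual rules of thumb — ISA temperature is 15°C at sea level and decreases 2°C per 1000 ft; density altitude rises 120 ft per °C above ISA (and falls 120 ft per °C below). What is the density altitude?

ISA temperature at 12500 ft = 15 − 2 × (12500/1000) = -10°C.
ISA deviation = -9 − (-10) = +1°C.
Density altitude = 12500 + 120 × (1) = 12500 + (+120) = 12620 ft.

12620 ft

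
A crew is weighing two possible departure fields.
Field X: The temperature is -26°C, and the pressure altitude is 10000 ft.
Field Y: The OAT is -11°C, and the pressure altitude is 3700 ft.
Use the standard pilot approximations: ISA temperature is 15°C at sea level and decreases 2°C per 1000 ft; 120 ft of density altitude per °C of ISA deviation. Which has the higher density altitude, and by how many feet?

Field X: ISA temp = -5°C, deviation -21°C, DA = 10000 + 120 × (-21) = 7480 ft.
Field Y: ISA temp = 7.6°C, deviation -18.6°C, DA = 3700 + 120 × (-18.6) = 1468 ft.
Field X is higher by 7480 − 1468 = 6012 ft.

Field X by 6012 ft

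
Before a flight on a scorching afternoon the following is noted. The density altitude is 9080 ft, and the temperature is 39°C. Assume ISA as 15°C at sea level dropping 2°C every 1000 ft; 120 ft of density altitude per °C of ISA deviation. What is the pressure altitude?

5000 ft

DA = PA + 120 × (OAT − (15 − 2·PA/1000)) = PA + 120·OAT − 1800 + 0.24·PA = 1.24·PA + 120·OAT − 1800.
So 1.24·PA = 9080 − 120 × 39 + 1800 = 6200.
PA = 6200 / 1.24 = 5000 ft.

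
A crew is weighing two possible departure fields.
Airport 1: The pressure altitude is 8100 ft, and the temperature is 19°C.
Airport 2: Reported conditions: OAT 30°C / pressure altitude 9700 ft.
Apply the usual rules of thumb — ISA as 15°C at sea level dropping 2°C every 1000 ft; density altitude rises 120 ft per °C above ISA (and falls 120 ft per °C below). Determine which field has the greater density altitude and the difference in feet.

Airport 1: ISA temp = -1.2°C, deviation +20.2°C, DA = 8100 + 120 × 20.2 = 10524 ft.
Airport 2: ISA temp = -4.4°C, deviation +34.4°C, DA = 9700 + 120 × 34.4 = 13828 ft.
Airport 2 is higher by 13828 − 10524 = 3304 ft.

Airport 2 by 3304 ft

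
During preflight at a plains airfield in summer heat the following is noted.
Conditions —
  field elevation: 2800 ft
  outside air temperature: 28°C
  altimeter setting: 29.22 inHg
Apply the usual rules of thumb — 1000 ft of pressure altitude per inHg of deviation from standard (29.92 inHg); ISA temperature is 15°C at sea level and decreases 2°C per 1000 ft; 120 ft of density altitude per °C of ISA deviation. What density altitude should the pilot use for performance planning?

5900 ft

Pressure altitude = 2800 + (29.92 − 29.22) × 1000 = 2800 + (+700) = 3500 ft.
ISA temperature at 3500 ft = 15 − 2 × (3500/1000) = 8°C.
ISA deviation = 28 − 8 = +20°C.
Density altitude = 3500 + 120 × (20) = 5900 ft.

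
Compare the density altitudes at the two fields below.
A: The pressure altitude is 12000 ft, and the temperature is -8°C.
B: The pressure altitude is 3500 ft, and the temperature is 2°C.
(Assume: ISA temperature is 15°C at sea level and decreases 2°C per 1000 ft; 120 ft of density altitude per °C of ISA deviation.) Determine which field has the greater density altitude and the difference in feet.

A by 9340 ft

A: ISA temp = -9°C, deviation +1°C, DA = 12000 + 120 × 1 = 12120 ft.
B: ISA temp = 8°C, deviation -6°C, DA = 3500 + 120 × (-6) = 2780 ft.
A is higher by 12120 − 2780 = 9340 ft.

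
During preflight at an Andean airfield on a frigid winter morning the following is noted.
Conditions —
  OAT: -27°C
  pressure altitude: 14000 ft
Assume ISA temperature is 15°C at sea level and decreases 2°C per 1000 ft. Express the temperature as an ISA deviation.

ISA temperature at 14000 ft = 15 − 2 × (14000/1000) = -13°C.
Deviation = OAT − ISA = -27 − (-13) = -14°C.

ISA-14°C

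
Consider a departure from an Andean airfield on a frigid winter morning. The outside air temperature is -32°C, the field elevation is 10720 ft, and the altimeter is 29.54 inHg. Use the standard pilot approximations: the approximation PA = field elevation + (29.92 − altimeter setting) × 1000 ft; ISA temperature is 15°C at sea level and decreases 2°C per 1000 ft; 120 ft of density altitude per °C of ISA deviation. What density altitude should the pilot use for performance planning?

Pressure altitude = 10720 + (29.92 − 29.54) × 1000 = 10720 + (+380) = 11100 ft.
ISA temperature at 11100 ft = 15 − 2 × (11100/1000) = -7.2°C.
ISA deviation = -32 − (-7.2) = -24.8°C.
Density altitude = 11100 + 120 × (-24.8) = 8124 ft.

8124 ft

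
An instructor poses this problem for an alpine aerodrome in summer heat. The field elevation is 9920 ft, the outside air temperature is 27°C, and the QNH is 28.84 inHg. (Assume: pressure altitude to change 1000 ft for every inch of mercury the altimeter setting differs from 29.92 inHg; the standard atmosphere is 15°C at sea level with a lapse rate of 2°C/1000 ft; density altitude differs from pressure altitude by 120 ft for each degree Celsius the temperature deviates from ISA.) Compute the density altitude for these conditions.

15080 ft

Pressure altitude = 9920 + (29.92 − 28.84) × 1000 = 9920 + (+1080) = 11000 ft.
ISA temperature at 11000 ft = 15 − 2 × (11000/1000) = -7°C.
ISA deviation = 27 − (-7) = +34°C.
Density altitude = 11000 + 120 × (34) = 15080 ft.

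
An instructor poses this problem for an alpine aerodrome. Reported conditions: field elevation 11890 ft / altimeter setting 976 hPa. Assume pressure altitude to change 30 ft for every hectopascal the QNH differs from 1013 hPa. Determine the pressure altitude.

13000 ft

Pressure correction = (1013 − 976) × 30 = +1110 ft.
Pressure altitude = 11890 + (+1110) = 13000 ft.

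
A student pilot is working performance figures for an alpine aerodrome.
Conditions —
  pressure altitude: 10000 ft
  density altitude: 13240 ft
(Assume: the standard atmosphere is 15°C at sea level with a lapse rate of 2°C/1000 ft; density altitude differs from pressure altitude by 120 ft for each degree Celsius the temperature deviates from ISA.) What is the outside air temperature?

22°C

Density altitude − pressure altitude = 13240 − 10000 = +3240 ft.
At 120 ft/°C that is an ISA deviation of 3240/120 = +27°C.
ISA temperature at 10000 ft = 15 − 2 × (10000/1000) = -5°C.
OAT = ISA + deviation = -5 + (+27) = 22°C.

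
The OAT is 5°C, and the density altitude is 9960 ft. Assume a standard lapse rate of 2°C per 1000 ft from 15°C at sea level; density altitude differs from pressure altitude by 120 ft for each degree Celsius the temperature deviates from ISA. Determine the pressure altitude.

9000 ft

DA = PA + 120 × (OAT − (15 − 2·PA/1000)) = PA + 120·OAT − 1800 + 0.24·PA = 1.24·PA + 120·OAT − 1800.
So 1.24·PA = 9960 − 120 × 5 + 1800 = 11160.
PA = 11160 / 1.24 = 9000 ft.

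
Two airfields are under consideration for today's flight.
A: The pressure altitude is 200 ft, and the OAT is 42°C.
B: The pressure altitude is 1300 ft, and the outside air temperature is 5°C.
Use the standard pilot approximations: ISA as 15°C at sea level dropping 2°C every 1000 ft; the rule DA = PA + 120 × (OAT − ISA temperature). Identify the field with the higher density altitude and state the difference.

A: ISA temp = 14.6°C, deviation +27.4°C, DA = 200 + 120 × 27.4 = 3488 ft.
B: ISA temp = 12.4°C, deviation -7.4°C, DA = 1300 + 120 × (-7.4) = 412 ft.
A is higher by 3488 − 412 = 3076 ft.

A by 3076 ft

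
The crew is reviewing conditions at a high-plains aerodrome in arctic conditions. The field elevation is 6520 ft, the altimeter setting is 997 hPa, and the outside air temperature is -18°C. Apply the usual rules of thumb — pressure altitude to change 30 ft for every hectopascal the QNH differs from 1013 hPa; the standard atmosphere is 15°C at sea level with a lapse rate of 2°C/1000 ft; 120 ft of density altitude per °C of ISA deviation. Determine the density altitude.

Pressure altitude = 6520 + (1013 − 997) × 30 = 6520 + (+480) = 7000 ft.
ISA temperature at 7000 ft = 15 − 2 × (7000/1000) = 1°C.
ISA deviation = -18 − 1 = -19°C.
Density altitude = 7000 + 120 × (-19) = 4720 ft.

4720 ft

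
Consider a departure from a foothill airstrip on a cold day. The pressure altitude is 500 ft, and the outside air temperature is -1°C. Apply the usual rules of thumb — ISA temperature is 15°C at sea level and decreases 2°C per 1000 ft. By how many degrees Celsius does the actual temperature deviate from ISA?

ISA temperature at 500 ft = 15 − 2 × (500/1000) = 14°C.
Deviation = OAT − ISA = -1 − 14 = -15°C.

ISA-15°C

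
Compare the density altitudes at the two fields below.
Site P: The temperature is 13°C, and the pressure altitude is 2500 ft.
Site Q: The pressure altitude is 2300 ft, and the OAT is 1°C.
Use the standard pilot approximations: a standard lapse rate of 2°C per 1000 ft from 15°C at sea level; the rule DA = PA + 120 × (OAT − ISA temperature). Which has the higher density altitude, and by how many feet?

Site P by 1688 ft

Site P: ISA temp = 10°C, deviation +3°C, DA = 2500 + 120 × 3 = 2860 ft.
Site Q: ISA temp = 10.4°C, deviation -9.4°C, DA = 2300 + 120 × (-9.4) = 1172 ft.
Site P is higher by 2860 − 1172 = 1688 ft.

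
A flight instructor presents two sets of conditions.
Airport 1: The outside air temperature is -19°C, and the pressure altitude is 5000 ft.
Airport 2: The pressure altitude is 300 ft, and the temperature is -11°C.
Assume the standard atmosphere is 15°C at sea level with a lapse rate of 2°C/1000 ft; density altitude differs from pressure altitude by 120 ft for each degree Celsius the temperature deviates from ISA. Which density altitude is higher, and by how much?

Airport 1 by 4868 ft

Airport 1: ISA temp = 5°C, deviation -24°C, DA = 5000 + 120 × (-24) = 2120 ft.
Airport 2: ISA temp = 14.4°C, deviation -25.4°C, DA = 300 + 120 × (-25.4) = -2748 ft.
Airport 1 is higher by 2120 − (-2748) = 4868 ft.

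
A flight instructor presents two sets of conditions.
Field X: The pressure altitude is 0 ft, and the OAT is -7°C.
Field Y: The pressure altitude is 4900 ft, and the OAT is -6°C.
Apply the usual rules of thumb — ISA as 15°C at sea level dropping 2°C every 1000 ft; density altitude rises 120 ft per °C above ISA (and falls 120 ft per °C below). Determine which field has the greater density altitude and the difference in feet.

Field Y by 6196 ft

Field X: ISA temp = 15°C, deviation -22°C, DA = 0 + 120 × (-22) = -2640 ft.
Field Y: ISA temp = 5.2°C, deviation -11.2°C, DA = 4900 + 120 × (-11.2) = 3556 ft.
Field Y is higher by 3556 − (-2640) = 6196 ft.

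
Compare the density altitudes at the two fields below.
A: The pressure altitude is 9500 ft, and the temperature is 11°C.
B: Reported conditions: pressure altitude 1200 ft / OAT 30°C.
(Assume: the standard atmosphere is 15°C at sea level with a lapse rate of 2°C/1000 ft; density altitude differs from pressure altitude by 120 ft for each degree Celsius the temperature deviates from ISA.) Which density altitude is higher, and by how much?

A by 8012 ft

A: ISA temp = -4°C, deviation +15°C, DA = 9500 + 120 × 15 = 11300 ft.
B: ISA temp = 12.6°C, deviation +17.4°C, DA = 1200 + 120 × 17.4 = 3288 ft.
A is higher by 11300 − 3288 = 8012 ft.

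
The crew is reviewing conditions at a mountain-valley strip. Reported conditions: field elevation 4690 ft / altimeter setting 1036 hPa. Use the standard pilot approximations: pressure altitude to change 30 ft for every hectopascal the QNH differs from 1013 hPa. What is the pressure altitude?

4000 ft

Pressure correction = (1013 − 1036) × 30 = -690 ft.
Pressure altitude = 4690 + (-690) = 4000 ft.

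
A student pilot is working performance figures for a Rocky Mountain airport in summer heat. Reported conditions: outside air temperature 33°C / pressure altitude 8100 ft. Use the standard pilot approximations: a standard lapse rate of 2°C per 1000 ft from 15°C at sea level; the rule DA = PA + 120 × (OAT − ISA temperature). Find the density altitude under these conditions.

ISA temperature at 8100 ft = 15 − 2 × (8100/1000) = -1.2°C.
ISA deviation = 33 − (-1.2) = +34.2°C.
Density altitude = 8100 + 120 × (34.2) = 8100 + (+4104) = 12204 ft.

12204 ft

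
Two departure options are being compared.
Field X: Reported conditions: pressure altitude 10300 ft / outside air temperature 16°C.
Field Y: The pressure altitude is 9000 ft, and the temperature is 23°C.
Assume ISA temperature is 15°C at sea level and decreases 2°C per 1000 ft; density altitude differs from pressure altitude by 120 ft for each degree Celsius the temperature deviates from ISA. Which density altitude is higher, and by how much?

Field X: ISA temp = -5.6°C, deviation +21.6°C, DA = 10300 + 120 × 21.6 = 12892 ft.
Field Y: ISA temp = -3°C, deviation +26°C, DA = 9000 + 120 × 26 = 12120 ft.
Field X is higher by 12892 − 12120 = 772 ft.

Field X by 772 ft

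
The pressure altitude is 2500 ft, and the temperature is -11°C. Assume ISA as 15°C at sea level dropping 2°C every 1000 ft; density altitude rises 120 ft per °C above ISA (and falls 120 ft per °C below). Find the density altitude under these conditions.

-20 ft

ISA temperature at 2500 ft = 15 − 2 × (2500/1000) = 10°C.
ISA deviation = -11 − 10 = -21°C.
Density altitude = 2500 + 120 × (-21) = 2500 + (-2520) = -20 ft.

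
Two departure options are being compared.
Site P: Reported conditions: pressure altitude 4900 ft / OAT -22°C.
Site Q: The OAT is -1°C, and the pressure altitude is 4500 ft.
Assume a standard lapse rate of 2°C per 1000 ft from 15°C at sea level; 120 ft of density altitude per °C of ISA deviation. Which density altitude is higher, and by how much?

Site P: ISA temp = 5.2°C, deviation -27.2°C, DA = 4900 + 120 × (-27.2) = 1636 ft.
Site Q: ISA temp = 6°C, deviation -7°C, DA = 4500 + 120 × (-7) = 3660 ft.
Site Q is higher by 3660 − 1636 = 2024 ft.

Site Q by 2024 ft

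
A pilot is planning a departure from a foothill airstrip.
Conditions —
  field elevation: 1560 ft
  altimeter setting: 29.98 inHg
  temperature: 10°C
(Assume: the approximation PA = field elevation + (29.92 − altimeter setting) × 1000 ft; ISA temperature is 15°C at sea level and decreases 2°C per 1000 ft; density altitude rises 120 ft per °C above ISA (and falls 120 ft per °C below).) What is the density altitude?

Pressure altitude = 1560 + (29.92 − 29.98) × 1000 = 1560 + (-60) = 1500 ft.
ISA temperature at 1500 ft = 15 − 2 × (1500/1000) = 12°C.
ISA deviation = 10 − 12 = -2°C.
Density altitude = 1500 + 120 × (-2) = 1260 ft.

1260 ft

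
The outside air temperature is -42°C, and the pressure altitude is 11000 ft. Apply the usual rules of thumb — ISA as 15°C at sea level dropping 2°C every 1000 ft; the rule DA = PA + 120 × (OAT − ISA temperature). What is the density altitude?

6800 ft

ISA temperature at 11000 ft = 15 − 2 × (11000/1000) = -7°C.
ISA deviation = -42 − (-7) = -35°C.
Density altitude = 11000 + 120 × (-35) = 11000 + (-4200) = 6800 ft.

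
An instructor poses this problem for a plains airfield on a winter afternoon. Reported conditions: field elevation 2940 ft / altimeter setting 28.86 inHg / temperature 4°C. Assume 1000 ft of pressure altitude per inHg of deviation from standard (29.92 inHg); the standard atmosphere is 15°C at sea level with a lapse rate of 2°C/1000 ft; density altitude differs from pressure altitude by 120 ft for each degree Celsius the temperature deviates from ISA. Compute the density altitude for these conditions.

3640 ft

Pressure altitude = 2940 + (29.92 − 28.86) × 1000 = 2940 + (+1060) = 4000 ft.
ISA temperature at 4000 ft = 15 − 2 × (4000/1000) = 7°C.
ISA deviation = 4 − 7 = -3°C.
Density altitude = 4000 + 120 × (-3) = 3640 ft.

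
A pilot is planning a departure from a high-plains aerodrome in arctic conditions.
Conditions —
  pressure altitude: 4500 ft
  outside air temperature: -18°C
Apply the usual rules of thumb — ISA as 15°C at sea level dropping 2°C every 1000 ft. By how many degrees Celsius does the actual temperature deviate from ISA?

ISA-24°C

ISA temperature at 4500 ft = 15 − 2 × (4500/1000) = 6°C.
Deviation = OAT − ISA = -18 − 6 = -24°C.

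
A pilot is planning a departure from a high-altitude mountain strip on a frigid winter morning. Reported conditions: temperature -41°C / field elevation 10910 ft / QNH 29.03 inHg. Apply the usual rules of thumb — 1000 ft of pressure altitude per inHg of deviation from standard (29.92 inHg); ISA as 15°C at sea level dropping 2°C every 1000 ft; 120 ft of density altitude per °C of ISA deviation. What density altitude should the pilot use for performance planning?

Pressure altitude = 10910 + (29.92 − 29.03) × 1000 = 10910 + (+890) = 11800 ft.
ISA temperature at 11800 ft = 15 − 2 × (11800/1000) = -8.6°C.
ISA deviation = -41 − (-8.6) = -32.4°C.
Density altitude = 11800 + 120 × (-32.4) = 7912 ft.

7912 ft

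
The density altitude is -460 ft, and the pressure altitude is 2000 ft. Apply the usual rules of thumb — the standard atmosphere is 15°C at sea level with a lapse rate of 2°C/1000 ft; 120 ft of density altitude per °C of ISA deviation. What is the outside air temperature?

-9.5°C

Density altitude − pressure altitude = -460 − 2000 = -2460 ft.
At 120 ft/°C that is an ISA deviation of -2460/120 = -20.5°C.
ISA temperature at 2000 ft = 15 − 2 × (2000/1000) = 11°C.
OAT = ISA + deviation = 11 + (-20.5) = -9.5°C.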